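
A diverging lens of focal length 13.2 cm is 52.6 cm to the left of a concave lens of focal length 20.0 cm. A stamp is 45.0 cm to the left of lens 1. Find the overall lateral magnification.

f₁ = −13.2 cm (diverging).
Lens 1: 1/d_i1 = 1/(-13.2) − 1/(45.0) = -0.09798, so d_i1 = -10.21 cm; m₁ = −d_i1/d_o1 = +0.2269.
d_o2 = 52.6 − (-10.21) = 62.81 cm.
f₂ = −20.0 cm (diverging).
Lens 2: 1/d_i2 = 1/(-20.0) − 1/(62.81) = -0.06592, so d_i2 = -15.17 cm; m₂ = −d_i2/d_o2 = +0.2415.
m = m₁·m₂ = (+0.2269)(+0.2415) = +0.0548.

m = +0.0548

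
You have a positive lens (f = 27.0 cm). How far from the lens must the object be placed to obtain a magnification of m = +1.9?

12.8 cm

m = −d_i/d_o ⇒ d_i = −m·d_o.
1/f = 1/d_o + 1/d_i = 1/d_o − 1/(m·d_o) = (1 − 1/m)/d_o, so d_o = f(1 − 1/m) = (27.00)(1 − 1/(+1.9)) = 12.8 cm.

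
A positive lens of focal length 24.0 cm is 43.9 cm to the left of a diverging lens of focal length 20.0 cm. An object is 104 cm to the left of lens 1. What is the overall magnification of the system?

m = -0.183

Lens 1: 1/d_i1 = 1/(24.0) − 1/(104) = 0.03205, so d_i1 = 31.20 cm; m₁ = −d_i1/d_o1 = -0.3000.
d_o2 = 43.9 − (31.20) = 12.70 cm.
f₂ = −20.0 cm (diverging).
Lens 2: 1/d_i2 = 1/(-20.0) − 1/(12.70) = -0.1287, so d_i2 = -7.768 cm; m₂ = −d_i2/d_o2 = +0.6116.
m = m₁·m₂ = (-0.3000)(+0.6116) = -0.183.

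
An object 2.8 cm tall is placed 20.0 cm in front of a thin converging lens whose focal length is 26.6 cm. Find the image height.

1/d_i = 1/f − 1/d_o = 1/(26.60) − 1/(20.0) = -0.01241, so d_i = -80.61 cm.
m = −d_i/d_o = +4.030.
|h_i| = |m|·h_o = 4.030 × 2.8 = 11.3 cm. The image is virtual, upright and enlarged, on the same side as the object.

11.3 cm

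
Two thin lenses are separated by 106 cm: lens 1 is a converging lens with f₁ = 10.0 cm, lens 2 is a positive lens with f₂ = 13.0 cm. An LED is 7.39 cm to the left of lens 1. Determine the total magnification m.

m = -0.411

Lens 1: 1/d_i1 = 1/(10.0) − 1/(7.39) = -0.03532, so d_i1 = -28.31 cm; m₁ = −d_i1/d_o1 = +3.831.
d_o2 = 106 − (-28.31) = 134.3 cm.
Lens 2: 1/d_i2 = 1/(13.0) − 1/(134.3) = 0.06948, so d_i2 = 14.39 cm; m₂ = −d_i2/d_o2 = -0.1072.
m = m₁·m₂ = (+3.831)(-0.1072) = -0.411.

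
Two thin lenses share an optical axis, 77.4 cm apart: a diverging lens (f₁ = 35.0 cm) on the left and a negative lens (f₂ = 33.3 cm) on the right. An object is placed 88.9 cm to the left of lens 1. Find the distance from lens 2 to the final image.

Lens 1 is diverging, so f₁ = −35.0 cm.
Lens 1: 1/d_i1 = 1/f₁ − 1/d_o1 = 1/(-35.0) − 1/(88.9) = -0.03982, so d_i1 = -25.11 cm.
The intermediate image is 25.11 cm to the left of lens 1 (virtual), which is 77.4 − (-25.11) = 102.5 cm to the left of lens 2, so d_o2 = +102.5 cm.
Lens 2 is diverging, so f₂ = −33.3 cm.
Lens 2: 1/d_i2 = 1/f₂ − 1/d_o2 = 1/(-33.3) − 1/(102.5) = -0.03979, so d_i2 = -25.1 cm.
The final image is virtual, 25.1 cm to the left of lens 2 (overall magnification ≈ 0.069).

25.1 cm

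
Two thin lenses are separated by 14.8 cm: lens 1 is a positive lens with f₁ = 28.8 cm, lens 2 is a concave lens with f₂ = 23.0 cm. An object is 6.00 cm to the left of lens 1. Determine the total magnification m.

m = +0.640

Lens 1: 1/d_i1 = 1/(28.8) − 1/(6.00) = -0.1319, so d_i1 = -7.579 cm; m₁ = −d_i1/d_o1 = +1.263.
d_o2 = 14.8 − (-7.579) = 22.38 cm.
f₂ = −23.0 cm (diverging).
Lens 2: 1/d_i2 = 1/(-23.0) − 1/(22.38) = -0.08816, so d_i2 = -11.34 cm; m₂ = −d_i2/d_o2 = +0.5068.
m = m₁·m₂ = (+1.263)(+0.5068) = +0.640.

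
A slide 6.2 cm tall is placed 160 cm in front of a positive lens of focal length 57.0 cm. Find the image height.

1/d_i = 1/f − 1/d_o = 1/(57.00) − 1/(160) = 0.01129, so d_i = 88.54 cm.
m = −d_i/d_o = -0.5534.
|h_i| = |m|·h_o = 0.5534 × 6.2 = 3.43 cm. The image is real, inverted and reduced, on the far side of the lens.

3.43 cm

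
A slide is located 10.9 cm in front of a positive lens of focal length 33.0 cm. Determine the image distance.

Thin-lens equation: 1/d_i = 1/f − 1/d_o = 1/(33.00) − 1/(10.9) = 0.03030 − 0.09174 = -0.06144, so d_i = -16.3 cm.
The image is virtual, upright and enlarged, on the same side as the object.

16.3 cm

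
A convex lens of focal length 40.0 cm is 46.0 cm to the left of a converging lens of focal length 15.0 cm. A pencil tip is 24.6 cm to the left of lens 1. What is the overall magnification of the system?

m = -0.411

Lens 1: 1/d_i1 = 1/(40.0) − 1/(24.6) = -0.01565, so d_i1 = -63.90 cm; m₁ = −d_i1/d_o1 = +2.598.
d_o2 = 46.0 − (-63.90) = 109.9 cm.
Lens 2: 1/d_i2 = 1/(15.0) − 1/(109.9) = 0.05757, so d_i2 = 17.37 cm; m₂ = −d_i2/d_o2 = -0.1581.
m = m₁·m₂ = (+2.598)(-0.1581) = -0.411.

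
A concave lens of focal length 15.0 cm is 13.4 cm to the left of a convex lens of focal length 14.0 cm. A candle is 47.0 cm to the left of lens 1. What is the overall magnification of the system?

m = -0.314

f₁ = −15.0 cm (diverging).
Lens 1: 1/d_i1 = 1/(-15.0) − 1/(47.0) = -0.08794, so d_i1 = -11.37 cm; m₁ = −d_i1/d_o1 = +0.2419.
d_o2 = 13.4 − (-11.37) = 24.77 cm.
Lens 2: 1/d_i2 = 1/(14.0) − 1/(24.77) = 0.03106, so d_i2 = 32.20 cm; m₂ = −d_i2/d_o2 = -1.300.
m = m₁·m₂ = (+0.2419)(-1.300) = -0.314.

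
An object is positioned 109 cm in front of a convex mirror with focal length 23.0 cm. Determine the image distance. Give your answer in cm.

19.0 cm

For a convex mirror, f = -23.0 cm.
Mirror equation: 1/s_i = 1/f − 1/s_o = 1/(-23.00) − 1/(109) = -0.04348 − 0.009174 = -0.05265, so s_i = -19.0 cm.
The image is virtual, upright and reduced, behind the mirror.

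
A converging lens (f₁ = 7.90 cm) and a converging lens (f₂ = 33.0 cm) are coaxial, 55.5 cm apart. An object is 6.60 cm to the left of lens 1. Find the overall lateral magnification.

m = -3.20

Lens 1: 1/d_i1 = 1/(7.90) − 1/(6.60) = -0.02493, so d_i1 = -40.11 cm; m₁ = −d_i1/d_o1 = +6.077.
d_o2 = 55.5 − (-40.11) = 95.61 cm.
Lens 2: 1/d_i2 = 1/(33.0) − 1/(95.61) = 0.01984, so d_i2 = 50.39 cm; m₂ = −d_i2/d_o2 = -0.5271.
m = m₁·m₂ = (+6.077)(-0.5271) = -3.20.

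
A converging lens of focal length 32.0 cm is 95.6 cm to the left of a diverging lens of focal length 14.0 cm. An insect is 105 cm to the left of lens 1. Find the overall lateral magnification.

Lens 1: 1/d_i1 = 1/(32.0) − 1/(105) = 0.02173, so d_i1 = 46.03 cm; m₁ = −d_i1/d_o1 = -0.4384.
d_o2 = 95.6 − (46.03) = 49.57 cm.
f₂ = −14.0 cm (diverging).
Lens 2: 1/d_i2 = 1/(-14.0) − 1/(49.57) = -0.09160, so d_i2 = -10.92 cm; m₂ = −d_i2/d_o2 = +0.2202.
m = m₁·m₂ = (-0.4384)(+0.2202) = -0.0965.

m = -0.0965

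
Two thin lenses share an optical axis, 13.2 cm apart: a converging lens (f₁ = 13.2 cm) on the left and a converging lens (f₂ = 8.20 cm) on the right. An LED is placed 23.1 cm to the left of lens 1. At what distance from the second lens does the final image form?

5.59 cm

Lens 1: 1/d_i1 = 1/f₁ − 1/d_o1 = 1/(13.2) − 1/(23.1) = 0.03247, so d_i1 = 30.80 cm.
The intermediate image is 30.80 cm to the right of lens 1, which lies 17.60 cm to the right of lens 2 — a virtual object — so d_o2 = −17.60 cm.
Lens 2: 1/d_i2 = 1/f₂ − 1/d_o2 = 1/(8.20) − 1/(-17.60) = 0.1788, so d_i2 = 5.59 cm.
The final image is real, 5.59 cm to the right of lens 2 (overall magnification ≈ -0.42).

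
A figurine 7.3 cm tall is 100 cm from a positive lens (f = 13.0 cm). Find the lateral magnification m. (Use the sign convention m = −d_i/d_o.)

1/d_i = 1/f − 1/d_o = 1/(13.00) − 1/(100) = 0.06692, so d_i = 14.94 cm.
m = −d_i/d_o = −(14.94)/(100) = -0.149.
The image is real, inverted and reduced, on the far side of the lens.

m = -0.149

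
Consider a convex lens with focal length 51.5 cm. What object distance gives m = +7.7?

m = −d_i/d_o ⇒ d_i = −m·d_o.
1/f = 1/d_o + 1/d_i = 1/d_o − 1/(m·d_o) = (1 − 1/m)/d_o, so d_o = f(1 − 1/m) = (51.50)(1 − 1/(+7.7)) = 44.8 cm.

44.8 cm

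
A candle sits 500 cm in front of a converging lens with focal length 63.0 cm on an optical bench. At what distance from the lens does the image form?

72.1 cm

Lens equation: 1/s_i = 1/f − 1/s_o = 1/(63.00) − 1/(500) = 0.01587 − 0.002000 = 0.01387, so s_i = 72.1 cm.
The image is real, inverted and reduced, on the far side of the lens.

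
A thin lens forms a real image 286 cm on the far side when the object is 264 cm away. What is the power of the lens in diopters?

d_i = +286 cm.
1/f = 1/d_o + 1/d_i = 1/(264) + 1/(286) = 0.007284 cm⁻¹.
f = 137.3 cm = 1.373 m, so P = 1/f = +0.728 D.

P = +0.728 D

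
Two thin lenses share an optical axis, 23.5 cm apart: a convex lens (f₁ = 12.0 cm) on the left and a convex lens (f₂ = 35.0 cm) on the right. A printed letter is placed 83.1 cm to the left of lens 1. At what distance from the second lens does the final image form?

Lens 1: 1/d_i1 = 1/f₁ − 1/d_o1 = 1/(12.0) − 1/(83.1) = 0.07130, so d_i1 = 14.03 cm.
The intermediate image is 14.03 cm to the right of lens 1, which is 23.5 − (14.03) = 9.470 cm to the left of lens 2, so d_o2 = +9.470 cm.
Lens 2: 1/d_i2 = 1/f₂ − 1/d_o2 = 1/(35.0) − 1/(9.470) = -0.07703, so d_i2 = -13.0 cm.
The final image is virtual, 13.0 cm to the left of lens 2 (overall magnification ≈ -0.23).

13.0 cm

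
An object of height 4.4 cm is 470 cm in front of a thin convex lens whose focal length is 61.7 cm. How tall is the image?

0.665 cm

1/d_i = 1/f − 1/d_o = 1/(61.70) − 1/(470) = 0.01408, so d_i = 71.02 cm.
m = −d_i/d_o = -0.1511.
|h_i| = |m|·h_o = 0.1511 × 4.4 = 0.665 cm. The image is real, inverted and reduced, on the far side of the lens.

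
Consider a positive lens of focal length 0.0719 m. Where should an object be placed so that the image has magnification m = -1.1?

0.137 m

m = −d_i/d_o ⇒ d_i = −m·d_o.
1/f = 1/d_o + 1/d_i = 1/d_o − 1/(m·d_o) = (1 − 1/m)/d_o, so d_o = f(1 − 1/m) = (0.07190)(1 − 1/(-1.1)) = 0.137 m.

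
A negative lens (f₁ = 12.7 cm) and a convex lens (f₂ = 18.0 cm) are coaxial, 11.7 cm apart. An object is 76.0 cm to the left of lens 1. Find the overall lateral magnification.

m = -0.563

f₁ = −12.7 cm (diverging).
Lens 1: 1/d_i1 = 1/(-12.7) − 1/(76.0) = -0.09190, so d_i1 = -10.88 cm; m₁ = −d_i1/d_o1 = +0.1432.
d_o2 = 11.7 − (-10.88) = 22.58 cm.
Lens 2: 1/d_i2 = 1/(18.0) − 1/(22.58) = 0.01127, so d_i2 = 88.74 cm; m₂ = −d_i2/d_o2 = -3.930.
m = m₁·m₂ = (+0.1432)(-3.930) = -0.563.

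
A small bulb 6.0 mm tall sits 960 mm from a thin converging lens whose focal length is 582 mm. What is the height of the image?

1/d_i = 1/f − 1/d_o = 1/(582.0) − 1/(960) = 0.0006765, so d_i = 1478 mm.
m = −d_i/d_o = -1.540.
|h_i| = |m|·h_o = 1.540 × 6.0 = 9.24 mm. The image is real, inverted and enlarged, on the far side of the lens.

9.24 mm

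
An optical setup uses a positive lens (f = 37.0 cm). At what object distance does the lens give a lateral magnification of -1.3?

m = −d_i/d_o ⇒ d_i = −m·d_o.
1/f = 1/d_o + 1/d_i = 1/d_o − 1/(m·d_o) = (1 − 1/m)/d_o, so d_o = f(1 − 1/m) = (37.00)(1 − 1/(-1.3)) = 65.5 cm.

65.5 cm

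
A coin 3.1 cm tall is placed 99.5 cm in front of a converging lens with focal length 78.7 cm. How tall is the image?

11.7 cm

1/d_i = 1/f − 1/d_o = 1/(78.70) − 1/(99.5) = 0.002656, so d_i = 376.5 cm.
m = −d_i/d_o = -3.784.
|h_i| = |m|·h_o = 3.784 × 3.1 = 11.7 cm. The image is real, inverted and enlarged, on the far side of the lens.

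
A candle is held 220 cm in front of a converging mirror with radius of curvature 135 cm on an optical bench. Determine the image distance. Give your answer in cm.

f = R/2 = 135/2 = 67.50 cm.
Mirror equation: 1/v = 1/f − 1/u = 1/(67.50) − 1/(220) = 0.01481 − 0.004545 = 0.01027, so v = 97.4 cm.
The image is real, inverted and reduced, in front of the mirror.

97.4 cm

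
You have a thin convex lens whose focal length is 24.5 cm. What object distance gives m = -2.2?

m = −d_i/d_o ⇒ d_i = −m·d_o.
1/f = 1/d_o + 1/d_i = 1/d_o − 1/(m·d_o) = (1 − 1/m)/d_o, so d_o = f(1 − 1/m) = (24.50)(1 − 1/(-2.2)) = 35.6 cm.

35.6 cm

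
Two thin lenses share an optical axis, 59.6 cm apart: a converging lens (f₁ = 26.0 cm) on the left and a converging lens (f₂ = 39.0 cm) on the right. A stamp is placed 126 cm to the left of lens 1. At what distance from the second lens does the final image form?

86.1 cm

Lens 1: 1/d_i1 = 1/f₁ − 1/d_o1 = 1/(26.0) − 1/(126) = 0.03053, so d_i1 = 32.76 cm.
The intermediate image is 32.76 cm to the right of lens 1, which is 59.6 − (32.76) = 26.84 cm to the left of lens 2, so d_o2 = +26.84 cm.
Lens 2: 1/d_i2 = 1/f₂ − 1/d_o2 = 1/(39.0) − 1/(26.84) = -0.01162, so d_i2 = -86.1 cm.
The final image is virtual, 86.1 cm to the left of lens 2 (overall magnification ≈ -0.83).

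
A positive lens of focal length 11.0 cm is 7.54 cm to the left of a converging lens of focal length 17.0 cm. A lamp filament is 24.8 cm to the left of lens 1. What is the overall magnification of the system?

m = -0.464

Lens 1: 1/d_i1 = 1/(11.0) − 1/(24.8) = 0.05059, so d_i1 = 19.77 cm; m₁ = −d_i1/d_o1 = -0.7972.
d_o2 = 7.54 − (19.77) = -12.23 cm (virtual object).
Lens 2: 1/d_i2 = 1/(17.0) − 1/(-12.23) = 0.1406, so d_i2 = 7.113 cm; m₂ = −d_i2/d_o2 = +0.5816.
m = m₁·m₂ = (-0.7972)(+0.5816) = -0.464.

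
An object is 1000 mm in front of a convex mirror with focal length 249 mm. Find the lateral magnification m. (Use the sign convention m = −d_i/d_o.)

For a convex mirror, f = -249 mm.
1/d_i = 1/f − 1/d_o = 1/(-249.0) − 1/(1000) = -0.005016, so d_i = -199.4 mm.
m = −d_i/d_o = −(-199.4)/(1000) = +0.199.
The image is virtual, upright and reduced, behind the mirror.

m = +0.199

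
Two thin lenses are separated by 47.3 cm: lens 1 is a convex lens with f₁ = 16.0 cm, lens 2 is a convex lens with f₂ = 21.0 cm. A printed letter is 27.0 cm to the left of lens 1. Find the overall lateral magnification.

Lens 1: 1/d_i1 = 1/(16.0) − 1/(27.0) = 0.02546, so d_i1 = 39.27 cm; m₁ = −d_i1/d_o1 = -1.454.
d_o2 = 47.3 − (39.27) = 8.030 cm.
Lens 2: 1/d_i2 = 1/(21.0) − 1/(8.030) = -0.07691, so d_i2 = -13.00 cm; m₂ = −d_i2/d_o2 = +1.619.
m = m₁·m₂ = (-1.454)(+1.619) = -2.35.

m = -2.35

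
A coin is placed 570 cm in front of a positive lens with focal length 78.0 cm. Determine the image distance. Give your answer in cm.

Lens equation: 1/s_i = 1/f − 1/s_o = 1/(78.00) − 1/(570) = 0.01282 − 0.001754 = 0.01107, so s_i = 90.4 cm.
The image is real, inverted and reduced, on the far side of the lens.

90.4 cm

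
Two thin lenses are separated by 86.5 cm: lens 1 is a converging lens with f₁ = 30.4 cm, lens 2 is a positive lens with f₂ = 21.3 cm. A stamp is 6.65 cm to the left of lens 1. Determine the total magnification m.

Lens 1: 1/d_i1 = 1/(30.4) − 1/(6.65) = -0.1175, so d_i1 = -8.512 cm; m₁ = −d_i1/d_o1 = +1.280.
d_o2 = 86.5 − (-8.512) = 95.01 cm.
Lens 2: 1/d_i2 = 1/(21.3) − 1/(95.01) = 0.03642, so d_i2 = 27.46 cm; m₂ = −d_i2/d_o2 = -0.2890.
m = m₁·m₂ = (+1.280)(-0.2890) = -0.370.

m = -0.370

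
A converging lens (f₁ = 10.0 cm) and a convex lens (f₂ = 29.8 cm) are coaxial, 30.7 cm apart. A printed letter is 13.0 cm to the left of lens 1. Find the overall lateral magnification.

Lens 1: 1/d_i1 = 1/(10.0) − 1/(13.0) = 0.02308, so d_i1 = 43.33 cm; m₁ = −d_i1/d_o1 = -3.333.
d_o2 = 30.7 − (43.33) = -12.63 cm (virtual object).
Lens 2: 1/d_i2 = 1/(29.8) − 1/(-12.63) = 0.1127, so d_i2 = 8.870 cm; m₂ = −d_i2/d_o2 = +0.7023.
m = m₁·m₂ = (-3.333)(+0.7023) = -2.34.

m = -2.34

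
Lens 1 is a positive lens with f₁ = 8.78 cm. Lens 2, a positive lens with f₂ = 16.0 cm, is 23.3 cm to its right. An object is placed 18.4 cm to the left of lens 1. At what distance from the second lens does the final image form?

11.0 cm

Lens 1: 1/d_i1 = 1/f₁ − 1/d_o1 = 1/(8.78) − 1/(18.4) = 0.05955, so d_i1 = 16.79 cm.
The intermediate image is 16.79 cm to the right of lens 1, which is 23.3 − (16.79) = 6.510 cm to the left of lens 2, so d_o2 = +6.510 cm.
Lens 2: 1/d_i2 = 1/f₂ − 1/d_o2 = 1/(16.0) − 1/(6.510) = -0.09111, so d_i2 = -11.0 cm.
The final image is virtual, 11.0 cm to the left of lens 2 (overall magnification ≈ -1.5).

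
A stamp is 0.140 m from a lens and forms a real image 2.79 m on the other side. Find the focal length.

Real image ⇒ d_i = +2.79 m.
1/f = 1/d_o + 1/d_i = 1/(0.140) + 1/(2.79) = 7.501, so f = 0.133 m.
Since f is positive, the lens is converging.

f = 0.133 m (converging)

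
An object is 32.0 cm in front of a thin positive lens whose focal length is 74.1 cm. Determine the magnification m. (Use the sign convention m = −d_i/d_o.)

m = +1.76

1/d_i = 1/f − 1/d_o = 1/(74.10) − 1/(32.0) = -0.01775, so d_i = -56.32 cm.
m = −d_i/d_o = −(-56.32)/(32.0) = +1.76.
The image is virtual, upright and enlarged, on the same side as the object.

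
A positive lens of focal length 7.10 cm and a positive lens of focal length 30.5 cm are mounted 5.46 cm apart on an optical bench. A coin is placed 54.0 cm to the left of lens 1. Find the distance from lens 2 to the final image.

Lens 1: 1/d_i1 = 1/f₁ − 1/d_o1 = 1/(7.10) − 1/(54.0) = 0.1223, so d_i1 = 8.175 cm.
The intermediate image is 8.175 cm to the right of lens 1, which lies 2.715 cm to the right of lens 2 — a virtual object — so d_o2 = −2.715 cm.
Lens 2: 1/d_i2 = 1/f₂ − 1/d_o2 = 1/(30.5) − 1/(-2.715) = 0.4011, so d_i2 = 2.49 cm.
The final image is real, 2.49 cm to the right of lens 2 (overall magnification ≈ -0.14).

2.49 cm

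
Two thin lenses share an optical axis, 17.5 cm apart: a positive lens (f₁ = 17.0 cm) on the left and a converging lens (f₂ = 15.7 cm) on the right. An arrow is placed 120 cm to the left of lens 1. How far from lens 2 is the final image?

2.01 cm

Lens 1: 1/d_i1 = 1/f₁ − 1/d_o1 = 1/(17.0) − 1/(120) = 0.05049, so d_i1 = 19.81 cm.
The intermediate image is 19.81 cm to the right of lens 1, which lies 2.310 cm to the right of lens 2 — a virtual object — so d_o2 = −2.310 cm.
Lens 2: 1/d_i2 = 1/f₂ − 1/d_o2 = 1/(15.7) − 1/(-2.310) = 0.4966, so d_i2 = 2.01 cm.
The final image is real, 2.01 cm to the right of lens 2 (overall magnification ≈ -0.14).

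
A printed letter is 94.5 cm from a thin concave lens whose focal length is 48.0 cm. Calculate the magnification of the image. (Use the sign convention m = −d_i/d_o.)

m = +0.337

For a concave lens, f = -48.0 cm.
1/d_i = 1/f − 1/d_o = 1/(-48.00) − 1/(94.5) = -0.03142, so d_i = -31.83 cm.
m = −d_i/d_o = −(-31.83)/(94.5) = +0.337.
The image is virtual, upright and reduced, on the same side as the object.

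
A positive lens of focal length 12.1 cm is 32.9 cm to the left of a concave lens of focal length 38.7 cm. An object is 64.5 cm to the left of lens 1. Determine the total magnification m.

Lens 1: 1/d_i1 = 1/(12.1) − 1/(64.5) = 0.06714, so d_i1 = 14.89 cm; m₁ = −d_i1/d_o1 = -0.2309.
d_o2 = 32.9 − (14.89) = 18.01 cm.
f₂ = −38.7 cm (diverging).
Lens 2: 1/d_i2 = 1/(-38.7) − 1/(18.01) = -0.08136, so d_i2 = -12.29 cm; m₂ = −d_i2/d_o2 = +0.6824.
m = m₁·m₂ = (-0.2309)(+0.6824) = -0.158.

m = -0.158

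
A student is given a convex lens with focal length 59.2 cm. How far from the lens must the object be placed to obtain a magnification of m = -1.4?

101 cm

m = −d_i/d_o ⇒ d_i = −m·d_o.
1/f = 1/d_o + 1/d_i = 1/d_o − 1/(m·d_o) = (1 − 1/m)/d_o, so d_o = f(1 − 1/m) = (59.20)(1 − 1/(-1.4)) = 101 cm.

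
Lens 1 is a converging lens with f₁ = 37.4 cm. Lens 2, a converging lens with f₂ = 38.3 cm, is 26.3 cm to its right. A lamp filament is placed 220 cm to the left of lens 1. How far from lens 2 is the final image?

Lens 1: 1/d_i1 = 1/f₁ − 1/d_o1 = 1/(37.4) − 1/(220) = 0.02219, so d_i1 = 45.06 cm.
The intermediate image is 45.06 cm to the right of lens 1, which lies 18.76 cm to the right of lens 2 — a virtual object — so d_o2 = −18.76 cm.
Lens 2: 1/d_i2 = 1/f₂ − 1/d_o2 = 1/(38.3) − 1/(-18.76) = 0.07941, so d_i2 = 12.6 cm.
The final image is real, 12.6 cm to the right of lens 2 (overall magnification ≈ -0.14).

12.6 cm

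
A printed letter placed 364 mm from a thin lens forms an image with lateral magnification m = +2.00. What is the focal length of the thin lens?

m = −d_i/d_o ⇒ d_i = −m·d_o = −(+2.00)·(364) = -728.0 mm.
1/f = 1/d_o + 1/d_i = 1/(364) + 1/(-728.0) = 0.001374, so f = 728 mm.
Since f is positive, the thin lens is converging.

f = 728 mm (converging)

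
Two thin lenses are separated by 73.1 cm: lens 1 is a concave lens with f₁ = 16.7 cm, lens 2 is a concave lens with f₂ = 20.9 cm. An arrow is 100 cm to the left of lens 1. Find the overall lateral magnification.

f₁ = −16.7 cm (diverging).
Lens 1: 1/d_i1 = 1/(-16.7) − 1/(100) = -0.06988, so d_i1 = -14.31 cm; m₁ = −d_i1/d_o1 = +0.1431.
d_o2 = 73.1 − (-14.31) = 87.41 cm.
f₂ = −20.9 cm (diverging).
Lens 2: 1/d_i2 = 1/(-20.9) − 1/(87.41) = -0.05929, so d_i2 = -16.87 cm; m₂ = −d_i2/d_o2 = +0.1930.
m = m₁·m₂ = (+0.1431)(+0.1930) = +0.0276.

m = +0.0276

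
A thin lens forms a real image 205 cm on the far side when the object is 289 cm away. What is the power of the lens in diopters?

P = +0.834 D

d_i = +205 cm.
1/f = 1/d_o + 1/d_i = 1/(289) + 1/(205) = 0.008338 cm⁻¹.
f = 119.9 cm = 1.199 m, so P = 1/f = +0.834 D.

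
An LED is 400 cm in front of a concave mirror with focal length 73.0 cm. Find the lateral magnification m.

1/d_i = 1/f − 1/d_o = 1/(73.00) − 1/(400) = 0.01120, so d_i = 89.30 cm.
m = −d_i/d_o = −(89.30)/(400) = -0.223.
The image is real, inverted and reduced, in front of the mirror.

m = -0.223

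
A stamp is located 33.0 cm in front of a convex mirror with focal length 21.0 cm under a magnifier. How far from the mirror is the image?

For a convex mirror, f = -21.0 cm.
Mirror equation: 1/s_i = 1/f − 1/s_o = 1/(-21.00) − 1/(33.0) = -0.04762 − 0.03030 = -0.07792, so s_i = -12.8 cm.
The image is virtual, upright and reduced, behind the mirror.

12.8 cm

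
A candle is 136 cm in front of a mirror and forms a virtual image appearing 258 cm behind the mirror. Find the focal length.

Virtual image ⇒ d_i = −258 cm.
1/f = 1/d_o + 1/d_i = 1/(136) + 1/(-258) = 0.003477, so f = 288 cm.
Since f is positive, the mirror is concave.

f = 288 cm (concave)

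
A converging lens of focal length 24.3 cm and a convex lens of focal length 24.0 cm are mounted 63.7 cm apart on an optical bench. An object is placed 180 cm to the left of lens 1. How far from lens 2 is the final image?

73.6 cm

Lens 1: 1/d_i1 = 1/f₁ − 1/d_o1 = 1/(24.3) − 1/(180) = 0.03560, so d_i1 = 28.09 cm.
The intermediate image is 28.09 cm to the right of lens 1, which is 63.7 − (28.09) = 35.61 cm to the left of lens 2, so d_o2 = +35.61 cm.
Lens 2: 1/d_i2 = 1/f₂ − 1/d_o2 = 1/(24.0) − 1/(35.61) = 0.01358, so d_i2 = 73.6 cm.
The final image is real, 73.6 cm to the right of lens 2 (overall magnification ≈ 0.32).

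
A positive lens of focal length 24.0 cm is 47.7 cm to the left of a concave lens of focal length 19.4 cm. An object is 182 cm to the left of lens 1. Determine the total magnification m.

m = -0.0747

Lens 1: 1/d_i1 = 1/(24.0) − 1/(182) = 0.03617, so d_i1 = 27.65 cm; m₁ = −d_i1/d_o1 = -0.1519.
d_o2 = 47.7 − (27.65) = 20.05 cm.
f₂ = −19.4 cm (diverging).
Lens 2: 1/d_i2 = 1/(-19.4) − 1/(20.05) = -0.1014, so d_i2 = -9.860 cm; m₂ = −d_i2/d_o2 = +0.4918.
m = m₁·m₂ = (-0.1519)(+0.4918) = -0.0747.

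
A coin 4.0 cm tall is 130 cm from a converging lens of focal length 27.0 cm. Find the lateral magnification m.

1/d_i = 1/f − 1/d_o = 1/(27.00) − 1/(130) = 0.02934, so d_i = 34.08 cm.
m = −d_i/d_o = −(34.08)/(130) = -0.262.
The image is real, inverted and reduced, on the far side of the lens.

m = -0.262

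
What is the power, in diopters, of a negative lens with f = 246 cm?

P = -0.407 D

For a negative lens, f = −246 cm.
f = -246 cm = -2.46 m.
P = 1/f = 1/(-2.46 m) = -0.407 D.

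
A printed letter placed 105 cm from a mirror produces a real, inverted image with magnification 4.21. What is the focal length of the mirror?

f = 84.8 cm (concave)

m = −d_i/d_o ⇒ d_i = −m·d_o = −(-4.21)·(105) = 442.1 cm.
1/f = 1/d_o + 1/d_i = 1/(105) + 1/(442.1) = 0.01179, so f = 84.8 cm.
Since f is positive, the mirror is concave.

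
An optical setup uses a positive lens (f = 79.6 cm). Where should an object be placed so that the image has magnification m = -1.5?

m = −d_i/d_o ⇒ d_i = −m·d_o.
1/f = 1/d_o + 1/d_i = 1/d_o − 1/(m·d_o) = (1 − 1/m)/d_o, so d_o = f(1 − 1/m) = (79.60)(1 − 1/(-1.5)) = 133 cm.

133 cm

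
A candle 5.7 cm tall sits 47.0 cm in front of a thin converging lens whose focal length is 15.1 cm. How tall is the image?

1/d_i = 1/f − 1/d_o = 1/(15.10) − 1/(47.0) = 0.04495, so d_i = 22.25 cm.
m = −d_i/d_o = -0.4734.
|h_i| = |m|·h_o = 0.4734 × 5.7 = 2.70 cm. The image is real, inverted and reduced, on the far side of the lens.

2.70 cm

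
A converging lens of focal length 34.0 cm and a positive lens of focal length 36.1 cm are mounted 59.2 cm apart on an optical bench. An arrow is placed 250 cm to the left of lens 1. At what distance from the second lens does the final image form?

Lens 1: 1/d_i1 = 1/f₁ − 1/d_o1 = 1/(34.0) − 1/(250) = 0.02541, so d_i1 = 39.35 cm.
The intermediate image is 39.35 cm to the right of lens 1, which is 59.2 − (39.35) = 19.85 cm to the left of lens 2, so d_o2 = +19.85 cm.
Lens 2: 1/d_i2 = 1/f₂ − 1/d_o2 = 1/(36.1) − 1/(19.85) = -0.02268, so d_i2 = -44.1 cm.
The final image is virtual, 44.1 cm to the left of lens 2 (overall magnification ≈ -0.35).

44.1 cm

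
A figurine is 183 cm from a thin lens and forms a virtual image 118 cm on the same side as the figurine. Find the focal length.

f = -332 cm (diverging)

Virtual image ⇒ d_i = −118 cm.
1/f = 1/d_o + 1/d_i = 1/(183) + 1/(-118) = -0.003010, so f = -332 cm.
Since f is negative, the thin lens is diverging.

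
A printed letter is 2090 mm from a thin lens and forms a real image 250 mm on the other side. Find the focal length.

f = 223 mm (converging)

Real image ⇒ d_i = +250 mm.
1/f = 1/d_o + 1/d_i = 1/(2090) + 1/(250) = 0.004478, so f = 223 mm.
Since f is positive, the thin lens is converging.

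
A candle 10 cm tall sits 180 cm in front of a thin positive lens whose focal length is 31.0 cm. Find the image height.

2.08 cm

1/d_i = 1/f − 1/d_o = 1/(31.00) − 1/(180) = 0.02670, so d_i = 37.45 cm.
m = −d_i/d_o = -0.2081.
|h_i| = |m|·h_o = 0.2081 × 10 = 2.08 cm. The image is real, inverted and reduced, on the far side of the lens.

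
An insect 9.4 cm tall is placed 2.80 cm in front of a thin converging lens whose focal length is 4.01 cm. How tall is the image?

31.2 cm

1/d_i = 1/f − 1/d_o = 1/(4.010) − 1/(2.80) = -0.1078, so d_i = -9.279 cm.
m = −d_i/d_o = +3.314.
|h_i| = |m|·h_o = 3.314 × 9.4 = 31.2 cm. The image is virtual, upright and enlarged, on the same side as the object.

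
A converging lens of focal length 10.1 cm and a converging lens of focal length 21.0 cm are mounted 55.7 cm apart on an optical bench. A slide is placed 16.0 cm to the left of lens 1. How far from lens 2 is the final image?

81.3 cm

Lens 1: 1/d_i1 = 1/f₁ − 1/d_o1 = 1/(10.1) − 1/(16.0) = 0.03651, so d_i1 = 27.39 cm.
The intermediate image is 27.39 cm to the right of lens 1, which is 55.7 − (27.39) = 28.31 cm to the left of lens 2, so d_o2 = +28.31 cm.
Lens 2: 1/d_i2 = 1/f₂ − 1/d_o2 = 1/(21.0) − 1/(28.31) = 0.01230, so d_i2 = 81.3 cm.
The final image is real, 81.3 cm to the right of lens 2 (overall magnification ≈ 4.9).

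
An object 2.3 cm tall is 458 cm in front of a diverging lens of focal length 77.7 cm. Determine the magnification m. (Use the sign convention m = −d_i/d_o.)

For a diverging lens, f = -77.7 cm.
1/d_i = 1/f − 1/d_o = 1/(-77.70) − 1/(458) = -0.01505, so d_i = -66.43 cm.
m = −d_i/d_o = −(-66.43)/(458) = +0.145.
The image is virtual, upright and reduced, on the same side as the object.

m = +0.145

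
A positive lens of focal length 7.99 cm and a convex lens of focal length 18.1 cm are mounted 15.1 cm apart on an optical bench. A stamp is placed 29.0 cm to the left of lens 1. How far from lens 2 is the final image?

5.25 cm

Lens 1: 1/d_i1 = 1/f₁ − 1/d_o1 = 1/(7.99) − 1/(29.0) = 0.09067, so d_i1 = 11.03 cm.
The intermediate image is 11.03 cm to the right of lens 1, which is 15.1 − (11.03) = 4.070 cm to the left of lens 2, so d_o2 = +4.070 cm.
Lens 2: 1/d_i2 = 1/f₂ − 1/d_o2 = 1/(18.1) − 1/(4.070) = -0.1905, so d_i2 = -5.25 cm.
The final image is virtual, 5.25 cm to the left of lens 2 (overall magnification ≈ -0.49).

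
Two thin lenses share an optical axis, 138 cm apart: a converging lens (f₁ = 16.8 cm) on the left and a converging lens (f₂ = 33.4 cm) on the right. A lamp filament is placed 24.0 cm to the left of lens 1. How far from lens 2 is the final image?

Lens 1: 1/d_i1 = 1/f₁ − 1/d_o1 = 1/(16.8) − 1/(24.0) = 0.01786, so d_i1 = 56.00 cm.
The intermediate image is 56.00 cm to the right of lens 1, which is 138 − (56.00) = 82.00 cm to the left of lens 2, so d_o2 = +82.00 cm.
Lens 2: 1/d_i2 = 1/f₂ − 1/d_o2 = 1/(33.4) − 1/(82.00) = 0.01774, so d_i2 = 56.4 cm.
The final image is real, 56.4 cm to the right of lens 2 (overall magnification ≈ 1.6).

56.4 cm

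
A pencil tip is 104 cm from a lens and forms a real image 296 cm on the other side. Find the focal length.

Real image ⇒ d_i = +296 cm.
1/f = 1/d_o + 1/d_i = 1/(104) + 1/(296) = 0.01299, so f = 77.0 cm.
Since f is positive, the lens is converging.

f = 77.0 cm (converging)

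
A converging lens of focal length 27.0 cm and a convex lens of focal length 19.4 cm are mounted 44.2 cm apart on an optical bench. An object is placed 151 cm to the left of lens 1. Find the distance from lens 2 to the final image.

27.2 cm

Lens 1: 1/d_i1 = 1/f₁ − 1/d_o1 = 1/(27.0) − 1/(151) = 0.03041, so d_i1 = 32.88 cm.
The intermediate image is 32.88 cm to the right of lens 1, which is 44.2 − (32.88) = 11.32 cm to the left of lens 2, so d_o2 = +11.32 cm.
Lens 2: 1/d_i2 = 1/f₂ − 1/d_o2 = 1/(19.4) − 1/(11.32) = -0.03679, so d_i2 = -27.2 cm.
The final image is virtual, 27.2 cm to the left of lens 2 (overall magnification ≈ -0.52).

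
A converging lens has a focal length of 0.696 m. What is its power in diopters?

P = 1/f = 1/(0.696 m) = +1.44 D.

P = +1.44 D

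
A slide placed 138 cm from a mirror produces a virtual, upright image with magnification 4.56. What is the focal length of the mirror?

f = 177 cm (concave)

m = −d_i/d_o ⇒ d_i = −m·d_o = −(+4.56)·(138) = -629.3 cm.
1/f = 1/d_o + 1/d_i = 1/(138) + 1/(-629.3) = 0.005657, so f = 177 cm.
Since f is positive, the mirror is concave.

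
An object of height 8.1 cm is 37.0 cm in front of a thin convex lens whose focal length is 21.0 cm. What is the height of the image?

1/d_i = 1/f − 1/d_o = 1/(21.00) − 1/(37.0) = 0.02059, so d_i = 48.56 cm.
m = −d_i/d_o = -1.312.
|h_i| = |m|·h_o = 1.312 × 8.1 = 10.6 cm. The image is real, inverted and enlarged, on the far side of the lens.

10.6 cm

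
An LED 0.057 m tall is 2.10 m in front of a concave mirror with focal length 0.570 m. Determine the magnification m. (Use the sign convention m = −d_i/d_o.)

m = -0.373

1/d_i = 1/f − 1/d_o = 1/(0.5700) − 1/(2.10) = 1.278, so d_i = 0.7824 m.
m = −d_i/d_o = −(0.7824)/(2.10) = -0.373.
The image is real, inverted and reduced, in front of the mirror.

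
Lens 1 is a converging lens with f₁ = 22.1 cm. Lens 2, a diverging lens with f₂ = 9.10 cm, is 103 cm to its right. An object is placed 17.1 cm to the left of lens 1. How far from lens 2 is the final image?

Lens 1: 1/d_i1 = 1/f₁ − 1/d_o1 = 1/(22.1) − 1/(17.1) = -0.01323, so d_i1 = -75.58 cm.
The intermediate image is 75.58 cm to the left of lens 1 (virtual), which is 103 − (-75.58) = 178.6 cm to the left of lens 2, so d_o2 = +178.6 cm.
Lens 2 is diverging, so f₂ = −9.10 cm.
Lens 2: 1/d_i2 = 1/f₂ − 1/d_o2 = 1/(-9.10) − 1/(178.6) = -0.1155, so d_i2 = -8.66 cm.
The final image is virtual, 8.66 cm to the left of lens 2 (overall magnification ≈ 0.21).

8.66 cm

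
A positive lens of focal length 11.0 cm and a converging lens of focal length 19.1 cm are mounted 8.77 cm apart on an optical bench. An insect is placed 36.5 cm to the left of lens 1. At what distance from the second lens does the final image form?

Lens 1: 1/d_i1 = 1/f₁ − 1/d_o1 = 1/(11.0) − 1/(36.5) = 0.06351, so d_i1 = 15.75 cm.
The intermediate image is 15.75 cm to the right of lens 1, which lies 6.980 cm to the right of lens 2 — a virtual object — so d_o2 = −6.980 cm.
Lens 2: 1/d_i2 = 1/f₂ − 1/d_o2 = 1/(19.1) − 1/(-6.980) = 0.1956, so d_i2 = 5.11 cm.
The final image is real, 5.11 cm to the right of lens 2 (overall magnification ≈ -0.32).

5.11 cm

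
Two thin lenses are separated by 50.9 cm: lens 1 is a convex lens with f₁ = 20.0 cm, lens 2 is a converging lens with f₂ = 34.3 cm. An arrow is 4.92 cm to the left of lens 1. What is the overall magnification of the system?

Lens 1: 1/d_i1 = 1/(20.0) − 1/(4.92) = -0.1533, so d_i1 = -6.525 cm; m₁ = −d_i1/d_o1 = +1.326.
d_o2 = 50.9 − (-6.525) = 57.42 cm.
Lens 2: 1/d_i2 = 1/(34.3) − 1/(57.42) = 0.01174, so d_i2 = 85.19 cm; m₂ = −d_i2/d_o2 = -1.484.
m = m₁·m₂ = (+1.326)(-1.484) = -1.97.

m = -1.97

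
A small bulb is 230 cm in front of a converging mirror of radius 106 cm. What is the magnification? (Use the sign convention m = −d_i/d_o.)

m = -0.299

f = R/2 = 106/2 = 53.00 cm.
1/d_i = 1/f − 1/d_o = 1/(53.00) − 1/(230) = 0.01452, so d_i = 68.87 cm.
m = −d_i/d_o = −(68.87)/(230) = -0.299.
The image is real, inverted and reduced, in front of the mirror.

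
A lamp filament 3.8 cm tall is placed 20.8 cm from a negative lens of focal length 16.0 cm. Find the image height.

For a negative lens, f = -16.0 cm.
1/d_i = 1/f − 1/d_o = 1/(-16.00) − 1/(20.8) = -0.1106, so d_i = -9.043 cm.
m = −d_i/d_o = +0.4348.
|h_i| = |m|·h_o = 0.4348 × 3.8 = 1.65 cm. The image is virtual, upright and reduced, on the same side as the object.

1.65 cm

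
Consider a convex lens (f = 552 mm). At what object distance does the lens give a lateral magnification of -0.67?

1380 mm

m = −d_i/d_o ⇒ d_i = −m·d_o.
1/f = 1/d_o + 1/d_i = 1/d_o − 1/(m·d_o) = (1 − 1/m)/d_o, so d_o = f(1 − 1/m) = (552.0)(1 − 1/(-0.67)) = 1380 mm.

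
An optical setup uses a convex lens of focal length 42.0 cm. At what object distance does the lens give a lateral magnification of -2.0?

63.0 cm

m = −d_i/d_o ⇒ d_i = −m·d_o.
1/f = 1/d_o + 1/d_i = 1/d_o − 1/(m·d_o) = (1 − 1/m)/d_o, so d_o = f(1 − 1/m) = (42.00)(1 − 1/(-2.0)) = 63.0 cm.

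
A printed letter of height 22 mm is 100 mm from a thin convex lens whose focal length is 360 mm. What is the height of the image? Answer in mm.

1/d_i = 1/f − 1/d_o = 1/(360.0) − 1/(100) = -0.007222, so d_i = -138.5 mm.
m = −d_i/d_o = +1.385.
|h_i| = |m|·h_o = 1.385 × 22 = 30.5 mm. The image is virtual, upright and enlarged, on the same side as the object.

30.5 mm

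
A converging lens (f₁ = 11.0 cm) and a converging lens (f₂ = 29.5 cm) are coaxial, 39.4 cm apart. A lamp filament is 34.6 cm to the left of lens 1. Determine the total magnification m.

m = -2.21

Lens 1: 1/d_i1 = 1/(11.0) − 1/(34.6) = 0.06201, so d_i1 = 16.13 cm; m₁ = −d_i1/d_o1 = -0.4662.
d_o2 = 39.4 − (16.13) = 23.27 cm.
Lens 2: 1/d_i2 = 1/(29.5) − 1/(23.27) = -0.009075, so d_i2 = -110.2 cm; m₂ = −d_i2/d_o2 = +4.735.
m = m₁·m₂ = (-0.4662)(+4.735) = -2.21.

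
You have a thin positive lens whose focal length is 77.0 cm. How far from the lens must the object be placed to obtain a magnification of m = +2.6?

m = −d_i/d_o ⇒ d_i = −m·d_o.
1/f = 1/d_o + 1/d_i = 1/d_o − 1/(m·d_o) = (1 − 1/m)/d_o, so d_o = f(1 − 1/m) = (77.00)(1 − 1/(+2.6)) = 47.4 cm.

47.4 cm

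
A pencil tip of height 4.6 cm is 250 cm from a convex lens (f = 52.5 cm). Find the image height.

1.22 cm

1/d_i = 1/f − 1/d_o = 1/(52.50) − 1/(250) = 0.01505, so d_i = 66.46 cm.
m = −d_i/d_o = -0.2658.
|h_i| = |m|·h_o = 0.2658 × 4.6 = 1.22 cm. The image is real, inverted and reduced, on the far side of the lens.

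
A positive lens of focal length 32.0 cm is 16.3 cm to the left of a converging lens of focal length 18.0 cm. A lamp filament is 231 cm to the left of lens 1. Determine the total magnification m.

m = -0.0745

Lens 1: 1/d_i1 = 1/(32.0) − 1/(231) = 0.02692, so d_i1 = 37.15 cm; m₁ = −d_i1/d_o1 = -0.1608.
d_o2 = 16.3 − (37.15) = -20.85 cm (virtual object).
Lens 2: 1/d_i2 = 1/(18.0) − 1/(-20.85) = 0.1035, so d_i2 = 9.660 cm; m₂ = −d_i2/d_o2 = +0.4633.
m = m₁·m₂ = (-0.1608)(+0.4633) = -0.0745.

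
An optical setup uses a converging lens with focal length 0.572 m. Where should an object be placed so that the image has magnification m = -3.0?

0.763 m

m = −d_i/d_o ⇒ d_i = −m·d_o.
1/f = 1/d_o + 1/d_i = 1/d_o − 1/(m·d_o) = (1 − 1/m)/d_o, so d_o = f(1 − 1/m) = (0.5720)(1 − 1/(-3.0)) = 0.763 m.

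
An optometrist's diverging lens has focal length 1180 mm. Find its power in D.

For a diverging lens, f = −1180 mm.
f = -118 cm = -1.18 m.
P = 1/f = 1/(-1.18 m) = -0.847 D.

P = -0.847 D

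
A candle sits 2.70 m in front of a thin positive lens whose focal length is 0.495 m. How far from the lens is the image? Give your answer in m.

Thin-lens equation: 1/v = 1/f − 1/u = 1/(0.4950) − 1/(2.70) = 2.020 − 0.3704 = 1.650, so v = 0.606 m.
The image is real, inverted and reduced, on the far side of the lens.

0.606 m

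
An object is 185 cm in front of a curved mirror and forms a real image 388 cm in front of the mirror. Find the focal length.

Real image ⇒ d_i = +388 cm.
1/f = 1/d_o + 1/d_i = 1/(185) + 1/(388) = 0.007983, so f = 125 cm.
Since f is positive, the curved mirror is concave.

f = 125 cm (concave)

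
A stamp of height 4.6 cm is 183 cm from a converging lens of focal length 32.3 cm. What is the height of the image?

0.986 cm

1/d_i = 1/f − 1/d_o = 1/(32.30) − 1/(183) = 0.02550, so d_i = 39.22 cm.
m = −d_i/d_o = -0.2143.
|h_i| = |m|·h_o = 0.2143 × 4.6 = 0.986 cm. The image is real, inverted and reduced, on the far side of the lens.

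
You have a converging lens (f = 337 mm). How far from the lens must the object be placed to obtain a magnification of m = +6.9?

m = −d_i/d_o ⇒ d_i = −m·d_o.
1/f = 1/d_o + 1/d_i = 1/d_o − 1/(m·d_o) = (1 − 1/m)/d_o, so d_o = f(1 − 1/m) = (337.0)(1 − 1/(+6.9)) = 288 mm.

288 mm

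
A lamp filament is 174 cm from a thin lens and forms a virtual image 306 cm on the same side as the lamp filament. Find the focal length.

Virtual image ⇒ d_i = −306 cm.
1/f = 1/d_o + 1/d_i = 1/(174) + 1/(-306) = 0.002479, so f = 403 cm.
Since f is positive, the thin lens is converging.

f = 403 cm (converging)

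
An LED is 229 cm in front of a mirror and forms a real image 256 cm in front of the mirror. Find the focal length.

f = 121 cm (concave)

Real image ⇒ d_i = +256 cm.
1/f = 1/d_o + 1/d_i = 1/(229) + 1/(256) = 0.008273, so f = 121 cm.
Since f is positive, the mirror is concave.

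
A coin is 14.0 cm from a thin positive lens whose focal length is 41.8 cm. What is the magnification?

1/d_i = 1/f − 1/d_o = 1/(41.80) − 1/(14.0) = -0.04751, so d_i = -21.05 cm.
m = −d_i/d_o = −(-21.05)/(14.0) = +1.50.
The image is virtual, upright and enlarged, on the same side as the object.

m = +1.50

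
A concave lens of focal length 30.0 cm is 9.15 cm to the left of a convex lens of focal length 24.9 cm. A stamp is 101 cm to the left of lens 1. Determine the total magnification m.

m = -0.773

f₁ = −30.0 cm (diverging).
Lens 1: 1/d_i1 = 1/(-30.0) − 1/(101) = -0.04323, so d_i1 = -23.13 cm; m₁ = −d_i1/d_o1 = +0.2290.
d_o2 = 9.15 − (-23.13) = 32.28 cm.
Lens 2: 1/d_i2 = 1/(24.9) − 1/(32.28) = 0.009182, so d_i2 = 108.9 cm; m₂ = −d_i2/d_o2 = -3.374.
m = m₁·m₂ = (+0.2290)(-3.374) = -0.773.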